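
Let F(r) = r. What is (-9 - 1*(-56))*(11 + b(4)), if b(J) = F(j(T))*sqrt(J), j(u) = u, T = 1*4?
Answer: 893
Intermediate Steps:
T = 4
b(J) = 4*sqrt(J)
(-9 - 1*(-56))*(11 + b(4)) = (-9 - 1*(-56))*(11 + 4*sqrt(4)) = (-9 + 56)*(11 + 4*2) = 47*(11 + 8) = 47*19 = 893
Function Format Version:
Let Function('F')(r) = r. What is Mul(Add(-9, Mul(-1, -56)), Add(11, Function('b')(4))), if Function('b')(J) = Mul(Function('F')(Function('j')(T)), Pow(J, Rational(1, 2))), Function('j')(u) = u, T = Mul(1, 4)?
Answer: 893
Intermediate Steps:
T = 4
Function('b')(J) = Mul(4, Pow(J, Rational(1, 2)))
Mul(Add(-9, Mul(-1, -56)), Add(11, Function('b')(4))) = Mul(Add(-9, Mul(-1, -56)), Add(11, Mul(4, Pow(4, Rational(1, 2))))) = Mul(Add(-9, 56), Add(11, Mul(4, 2))) = Mul(47, Add(11, 8)) = Mul(47, 19) = 893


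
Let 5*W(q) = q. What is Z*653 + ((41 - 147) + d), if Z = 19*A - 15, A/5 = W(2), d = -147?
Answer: 14766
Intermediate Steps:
W(q) = q/5
A = 2 (A = 5*((1/5)*2) = 5*(2/5) = 2)
Z = 23 (Z = 19*2 - 15 = 38 - 15 = 23)
Z*653 + ((41 - 147) + d) = 23*653 + ((41 - 147) - 147) = 15019 + (-106 - 147) = 15019 - 253 = 14766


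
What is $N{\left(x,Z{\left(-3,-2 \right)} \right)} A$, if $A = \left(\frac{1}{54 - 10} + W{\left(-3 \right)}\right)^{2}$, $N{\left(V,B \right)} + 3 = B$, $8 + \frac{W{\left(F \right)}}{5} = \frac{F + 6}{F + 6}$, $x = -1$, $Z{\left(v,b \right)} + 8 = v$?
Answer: $- \frac{16579647}{968} \approx -17128.0$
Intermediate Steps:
$Z{\left(v,b \right)} = -8 + v$
$W{\left(F \right)} = -35$ ($W{\left(F \right)} = -40 + 5 \frac{F + 6}{F + 6} = -40 + 5 \frac{6 + F}{6 + F} = -40 + 5 \cdot 1 = -40 + 5 = -35$)
$N{\left(V,B \right)} = -3 + B$
$A = \frac{2368521}{1936}$ ($A = \left(\frac{1}{54 - 10} - 35\right)^{2} = \left(\frac{1}{44} - 35\right)^{2} = \left(- \frac{1539}{44}\right)^{2} = \frac{2368521}{1936} \approx 1223.4$)
$N{\left(x,Z{\left(-3,-2 \right)} \right)} A = \left(-3 - 11\right) \frac{2368521}{1936} = \left(-14\right) \frac{2368521}{1936} = - \frac{16579647}{968}$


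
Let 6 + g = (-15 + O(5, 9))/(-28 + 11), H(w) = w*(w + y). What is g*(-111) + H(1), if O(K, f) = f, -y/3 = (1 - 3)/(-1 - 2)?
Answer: 10639/17 ≈ 625.82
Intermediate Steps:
y = -2 (y = -3*(1 - 3)/(-1 - 2) = -(-6)/(-3) = -(-6)*(-1)/3 = -3*⅔ = -2)
H(w) = w*(-2 + w) (H(w) = w*(w - 2) = w*(-2 + w))
g = -96/17 (g = -6 + (-15 + 9)/(-28 + 11) = -6 - 6/(-17) = -6 - 6*(-1/17) = -6 + 6/17 = -96/17 ≈ -5.6471)
g*(-111) + H(1) = -96/17*(-111) + 1*(-2 + 1) = 10656/17 + 1*(-1) = 10656/17 - 1 = 10639/17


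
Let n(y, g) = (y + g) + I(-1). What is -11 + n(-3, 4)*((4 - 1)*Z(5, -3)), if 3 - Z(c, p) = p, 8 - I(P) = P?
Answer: 169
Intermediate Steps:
I(P) = 8 - P
Z(c, p) = 3 - p
n(y, g) = 9 + g + y (n(y, g) = (y + g) + (8 - 1*(-1)) = (g + y) + (8 + 1) = (g + y) + 9 = 9 + g + y)
-11 + n(-3, 4)*((4 - 1)*Z(5, -3)) = -11 + (9 + 4 - 3)*((4 - 1)*(3 - 1*(-3))) = -11 + 10*(3*(3 + 3)) = -11 + 10*(3*6) = -11 + 10*18 = -11 + 180 = 169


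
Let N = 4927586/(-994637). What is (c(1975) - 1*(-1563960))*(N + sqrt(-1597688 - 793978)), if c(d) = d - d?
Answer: -7706547400560/994637 + 1563960*I*sqrt(2391666) ≈ -7.7481e+6 + 2.4187e+9*I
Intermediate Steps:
c(d) = 0
N = -4927586/994637 (N = 4927586*(-1/994637) = -4927586/994637 ≈ -4.9542)
(c(1975) - 1*(-1563960))*(N + sqrt(-1597688 - 793978)) = (0 - 1*(-1563960))*(-4927586/994637 + sqrt(-1597688 - 793978)) = (0 + 1563960)*(-4927586/994637 + sqrt(-2391666)) = 1563960*(-4927586/994637 + I*sqrt(2391666)) = -7706547400560/994637 + 1563960*I*sqrt(2391666)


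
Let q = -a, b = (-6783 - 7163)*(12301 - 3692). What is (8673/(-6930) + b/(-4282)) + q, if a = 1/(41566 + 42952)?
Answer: 418558482285589/14928625635 ≈ 28037.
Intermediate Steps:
a = 1/84518 ≈ 1.1832e-5
b = -120061114 (b = -13946*8609 = -120061114)
q = -1/84518 (q = -1*1/84518 = -1/84518 ≈ -1.1832e-5)
(8673/(-6930) + b/(-4282)) + q = (8673/(-6930) - 120061114/(-4282)) - 1/84518 = (8673*(-1/6930) - 120061114*(-1/4282)) - 1/84518 = (-413/330 + 60030557/2141) - 1/84518 = 19809199577/706530 - 1/84518 = 418558482285589/14928625635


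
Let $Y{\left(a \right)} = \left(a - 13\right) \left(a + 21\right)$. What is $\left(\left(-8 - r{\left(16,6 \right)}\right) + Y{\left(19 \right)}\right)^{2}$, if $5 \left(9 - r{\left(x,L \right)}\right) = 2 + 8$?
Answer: $50625$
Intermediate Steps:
$r{\left(x,L \right)} = 7$ ($r{\left(x,L \right)} = 9 - \frac{2 + 8}{5} = 9 - 2 = 7$)
$Y{\left(a \right)} = \left(-13 + a\right) \left(21 + a\right)$
$\left(\left(-8 - r{\left(16,6 \right)}\right) + Y{\left(19 \right)}\right)^{2} = \left(\left(-8 - 7\right) + \left(-273 + 19^{2} + 8 \cdot 19\right)\right)^{2} = \left(\left(-8 - 7\right) + \left(-273 + 361 + 152\right)\right)^{2} = \left(-15 + 240\right)^{2} = 225^{2} = 50625$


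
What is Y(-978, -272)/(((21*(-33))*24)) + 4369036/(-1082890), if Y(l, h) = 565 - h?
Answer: -1362447883/333530120 ≈ -4.0849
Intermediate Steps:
Y(-978, -272)/(((21*(-33))*24)) + 4369036/(-1082890) = (565 - 1*(-272))/(((21*(-33))*24)) + 4369036/(-1082890) = (565 + 272)/((-693*24)) + 4369036*(-1/1082890) = 837/(-16632) - 2184518/541445 = 837*(-1/16632) - 2184518/541445 = -31/616 - 2184518/541445 = -1362447883/333530120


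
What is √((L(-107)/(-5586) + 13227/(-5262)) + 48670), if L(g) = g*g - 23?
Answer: √23835574899726378/699846 ≈ 220.60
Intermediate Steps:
L(g) = -23 + g² (L(g) = g² - 23 = -23 + g²)
√((L(-107)/(-5586) + 13227/(-5262)) + 48670) = √(((-23 + (-107)²)/(-5586) + 13227/(-5262)) + 48670) = √(((-23 + 11449)*(-1/5586) + 13227*(-1/5262)) + 48670) = √((11426*(-1/5586) - 4409/1754) + 48670) = √((-5713/2793 - 4409/1754) + 48670) = √(-22334939/4898922 + 48670) = √(238408198801/4898922) = √23835574899726378/699846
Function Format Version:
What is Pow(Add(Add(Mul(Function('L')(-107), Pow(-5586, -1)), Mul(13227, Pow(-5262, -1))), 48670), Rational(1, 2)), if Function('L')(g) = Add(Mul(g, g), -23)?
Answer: Mul(Rational(1, 699846), Pow(23835574899726378, Rational(1, 2))) ≈ 220.60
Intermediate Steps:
Function('L')(g) = Add(-23, Pow(g, 2)) (Function('L')(g) = Add(Pow(g, 2), -23) = Add(-23, Pow(g, 2)))
Pow(Add(Add(Mul(Function('L')(-107), Pow(-5586, -1)), Mul(13227, Pow(-5262, -1))), 48670), Rational(1, 2)) = Pow(Add(Add(Mul(Add(-23, Pow(-107, 2)), Pow(-5586, -1)), Mul(13227, Pow(-5262, -1))), 48670), Rational(1, 2)) = Pow(Add(Add(Mul(Add(-23, 11449), Rational(-1, 5586)), Mul(13227, Rational(-1, 5262))), 48670), Rational(1, 2)) = Pow(Add(Add(Mul(11426, Rational(-1, 5586)), Rational(-4409, 1754)), 48670), Rational(1, 2)) = Pow(Add(Add(Rational(-5713, 2793), Rational(-4409, 1754)), 48670), Rational(1, 2)) = Pow(Add(Rational(-22334939, 4898922), 48670), Rational(1, 2)) = Pow(Rational(238408198801, 4898922), Rational(1, 2)) = Mul(Rational(1, 699846), Pow(23835574899726378, Rational(1, 2)))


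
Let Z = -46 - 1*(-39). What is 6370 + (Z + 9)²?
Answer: 6374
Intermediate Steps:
Z = -7 (Z = -46 + 39 = -7)
6370 + (Z + 9)² = 6370 + (-7 + 9)² = 6370 + 2² = 6370 + 4 = 6374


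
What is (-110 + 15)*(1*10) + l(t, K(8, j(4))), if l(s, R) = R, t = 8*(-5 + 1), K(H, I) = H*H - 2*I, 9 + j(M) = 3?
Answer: -874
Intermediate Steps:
j(M) = -6 (j(M) = -9 + 3 = -6)
K(H, I) = H² - 2*I
t = -32 (t = 8*(-4) = -32)
(-110 + 15)*(1*10) + l(t, K(8, j(4))) = (-110 + 15)*(1*10) + (8² - 2*(-6)) = -95*10 + (64 + 12) = -950 + 76 = -874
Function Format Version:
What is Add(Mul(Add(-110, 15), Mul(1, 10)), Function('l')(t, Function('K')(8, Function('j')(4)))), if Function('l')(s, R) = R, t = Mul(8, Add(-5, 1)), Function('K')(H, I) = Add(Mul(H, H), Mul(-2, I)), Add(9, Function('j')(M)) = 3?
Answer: -874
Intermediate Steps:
Function('j')(M) = -6 (Function('j')(M) = Add(-9, 3) = -6)
Function('K')(H, I) = Add(Pow(H, 2), Mul(-2, I))
t = -32 (t = Mul(8, -4) = -32)
Add(Mul(Add(-110, 15), Mul(1, 10)), Function('l')(t, Function('K')(8, Function('j')(4)))) = Add(Mul(Add(-110, 15), Mul(1, 10)), Add(Pow(8, 2), Mul(-2, -6))) = Add(Mul(-95, 10), Add(64, 12)) = Add(-950, 76) = -874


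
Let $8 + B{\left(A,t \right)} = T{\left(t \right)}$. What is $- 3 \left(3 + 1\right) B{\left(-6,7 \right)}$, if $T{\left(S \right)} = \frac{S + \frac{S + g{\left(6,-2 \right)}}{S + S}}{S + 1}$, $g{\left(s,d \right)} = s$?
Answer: $\frac{2355}{28} \approx 84.107$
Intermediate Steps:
$T{\left(S \right)} = \frac{S + \frac{6 + S}{2 S}}{1 + S}$ ($T{\left(S \right)} = \frac{S + \frac{S + 6}{S + S}}{S + 1} = \frac{S + \frac{6 + S}{2 S}}{1 + S}$)
$B{\left(A,t \right)} = -8 + \frac{3 + t^{2} + \frac{t}{2}}{t \left(1 + t\right)}$
$- 3 \left(3 + 1\right) B{\left(-6,7 \right)} = - 3 \left(3 + 1\right) \frac{6 - 105 - 14 \cdot 7^{2}}{2 \cdot 7 \left(1 + 7\right)} = - 3 \cdot 4 \cdot \frac{1}{2} \cdot \frac{1}{7} \cdot \frac{1}{8} \left(6 - 105 - 686\right) = - 12 \cdot \frac{1}{2} \cdot \frac{1}{7} \cdot \frac{1}{8} \left(6 - 105 - 686\right) = - 12 \cdot \frac{1}{2} \cdot \frac{1}{7} \cdot \frac{1}{8} \left(-785\right) = - \frac{12 \left(-785\right)}{112} = \left(-1\right) \left(- \frac{2355}{28}\right) = \frac{2355}{28}$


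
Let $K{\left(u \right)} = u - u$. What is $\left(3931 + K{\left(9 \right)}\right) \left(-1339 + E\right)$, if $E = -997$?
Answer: $-9182816$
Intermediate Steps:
$K{\left(u \right)} = 0$
$\left(3931 + K{\left(9 \right)}\right) \left(-1339 + E\right) = \left(3931 + 0\right) \left(-1339 - 997\right) = 3931 \left(-2336\right) = -9182816$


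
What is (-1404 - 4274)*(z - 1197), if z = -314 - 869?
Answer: 13513640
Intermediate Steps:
z = -1183
(-1404 - 4274)*(z - 1197) = (-1404 - 4274)*(-1183 - 1197) = -5678*(-2380) = 13513640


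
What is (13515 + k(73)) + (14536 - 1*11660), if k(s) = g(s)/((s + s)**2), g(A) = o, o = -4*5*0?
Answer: 16391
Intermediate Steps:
o = 0 (o = -20*0 = 0)
g(A) = 0
k(s) = 0 (k(s) = 0/((s + s)**2) = 0/((2*s)**2) = 0/((4*s**2)) = 0*(1/(4*s**2)) = 0)
(13515 + k(73)) + (14536 - 1*11660) = (13515 + 0) + (14536 - 1*11660) = 13515 + (14536 - 11660) = 13515 + 2876 = 16391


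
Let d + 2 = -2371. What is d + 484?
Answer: -1889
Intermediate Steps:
d = -2373 (d = -2 - 2371 = -2373)
d + 484 = -2373 + 484 = -1889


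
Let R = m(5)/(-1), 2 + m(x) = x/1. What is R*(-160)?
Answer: 480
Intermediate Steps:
m(x) = -2 + x (m(x) = -2 + x/1 = -2 + x*1 = -2 + x)
R = -3 (R = (-2 + 5)/(-1) = 3*(-1) = -3)
R*(-160) = -3*(-160) = 480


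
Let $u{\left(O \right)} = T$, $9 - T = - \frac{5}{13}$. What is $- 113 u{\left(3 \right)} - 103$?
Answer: $- \frac{15125}{13} \approx -1163.5$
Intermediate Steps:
$T = \frac{122}{13}$ ($T = 9 - - \frac{5}{13} = 9 + \frac{5}{13} = \frac{122}{13} \approx 9.3846$)
$u{\left(O \right)} = \frac{122}{13}$
$- 113 u{\left(3 \right)} - 103 = \left(-113\right) \frac{122}{13} - 103 = - \frac{13786}{13} - 103 = - \frac{15125}{13}$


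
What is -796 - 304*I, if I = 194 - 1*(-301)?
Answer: -151276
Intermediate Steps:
I = 495 (I = 194 + 301 = 495)
-796 - 304*I = -796 - 304*495 = -796 - 150480 = -151276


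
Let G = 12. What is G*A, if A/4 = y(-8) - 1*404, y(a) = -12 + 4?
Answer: -19776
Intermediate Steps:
y(a) = -8
A = -1648 (A = 4*(-8 - 1*404) = 4*(-8 - 404) = 4*(-412) = -1648)
G*A = 12*(-1648) = -19776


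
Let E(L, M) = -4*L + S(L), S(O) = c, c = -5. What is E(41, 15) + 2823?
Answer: 2654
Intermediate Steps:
S(O) = -5
E(L, M) = -5 - 4*L (E(L, M) = -4*L - 5 = -5 - 4*L)
E(41, 15) + 2823 = (-5 - 4*41) + 2823 = (-5 - 164) + 2823 = -169 + 2823 = 2654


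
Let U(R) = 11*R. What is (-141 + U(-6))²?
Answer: 42849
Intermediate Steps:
(-141 + U(-6))² = (-141 + 11*(-6))² = (-141 - 66)² = (-207)² = 42849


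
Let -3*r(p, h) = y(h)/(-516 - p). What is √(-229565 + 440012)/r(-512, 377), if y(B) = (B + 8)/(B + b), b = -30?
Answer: 12492*√23383/385 ≈ 4961.6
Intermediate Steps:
y(B) = (8 + B)/(-30 + B) (y(B) = (B + 8)/(B - 30) = (8 + B)/(-30 + B))
r(p, h) = -(8 + h)/(3*(-516 - p)*(-30 + h)) (r(p, h) = -(8 + h)/(-30 + h)/(3*(-516 - p)) = -(8 + h)/(3*(-516 - p)*(-30 + h)))
√(-229565 + 440012)/r(-512, 377) = √(-229565 + 440012)/(((8 + 377)/(3*(-30 + 377)*(516 - 512)))) = √210447/(((⅓)*385/(347*4))) = (3*√23383)/(((⅓)*(1/347)*(¼)*385)) = (3*√23383)/(385/4164) = (3*√23383)*(4164/385) = 12492*√23383/385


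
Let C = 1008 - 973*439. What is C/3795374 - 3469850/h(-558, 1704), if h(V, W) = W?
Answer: -3292526153689/1616829324 ≈ -2036.4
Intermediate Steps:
C = -426139 (C = 1008 - 427147 = -426139)
C/3795374 - 3469850/h(-558, 1704) = -426139/3795374 - 3469850/1704 = -426139*1/3795374 - 3469850*1/1704 = -426139/3795374 - 1734925/852 = -3292526153689/1616829324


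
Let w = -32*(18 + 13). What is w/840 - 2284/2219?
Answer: -73568/33285 ≈ -2.2102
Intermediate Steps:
w = -992 (w = -32*31 = -992)
w/840 - 2284/2219 = -992/840 - 2284/2219 = -992*1/840 - 2284*1/2219 = -124/105 - 2284/2219 = -73568/33285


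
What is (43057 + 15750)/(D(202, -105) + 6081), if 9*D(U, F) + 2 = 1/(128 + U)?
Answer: 174656790/18059911 ≈ 9.6710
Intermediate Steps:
D(U, F) = -2/9 + 1/(9*(128 + U))
(43057 + 15750)/(D(202, -105) + 6081) = (43057 + 15750)/((-255 - 2*202)/(9*(128 + 202)) + 6081) = 58807/((1/9)*(-255 - 404)/330 + 6081) = 58807/((1/9)*(1/330)*(-659) + 6081) = 58807/(-659/2970 + 6081) = 58807/(18059911/2970) = 58807*(2970/18059911) = 174656790/18059911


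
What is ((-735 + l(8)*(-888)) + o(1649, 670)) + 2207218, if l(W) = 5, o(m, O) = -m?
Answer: 2200394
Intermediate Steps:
((-735 + l(8)*(-888)) + o(1649, 670)) + 2207218 = ((-735 + 5*(-888)) - 1*1649) + 2207218 = ((-735 - 4440) - 1649) + 2207218 = (-5175 - 1649) + 2207218 = -6824 + 2207218 = 2200394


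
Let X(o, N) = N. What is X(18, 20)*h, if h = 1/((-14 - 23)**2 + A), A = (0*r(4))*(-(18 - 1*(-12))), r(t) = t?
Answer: 20/1369 ≈ 0.014609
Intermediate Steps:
A = 0 (A = (0*4)*(-(18 - 1*(-12))) = 0*(-(18 + 12)) = 0*(-1*30) = 0*(-30) = 0)
h = 1/1369 (h = 1/((-14 - 23)**2 + 0) = 1/((-37)**2 + 0) = 1/(1369 + 0) = 1/1369 ≈ 0.00073046)
X(18, 20)*h = 20*(1/1369) = 20/1369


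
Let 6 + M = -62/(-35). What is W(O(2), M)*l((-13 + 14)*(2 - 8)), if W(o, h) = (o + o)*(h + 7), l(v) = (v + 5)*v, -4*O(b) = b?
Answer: -582/35 ≈ -16.629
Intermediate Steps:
O(b) = -b/4
l(v) = v*(5 + v) (l(v) = (5 + v)*v = v*(5 + v))
M = -148/35 (M = -6 - 62/(-35) = -6 - 62*(-1/35) = -6 + 62/35 = -148/35 ≈ -4.2286)
W(o, h) = 2*o*(7 + h) (W(o, h) = (2*o)*(7 + h) = 2*o*(7 + h))
W(O(2), M)*l((-13 + 14)*(2 - 8)) = (2*(-¼*2)*(7 - 148/35))*(((-13 + 14)*(2 - 8))*(5 + (-13 + 14)*(2 - 8))) = (2*(-½)*(97/35))*((1*(-6))*(5 + 1*(-6))) = -(-582)*(5 - 6)/35 = -(-582)*(-1)/35 = -97/35*6 = -582/35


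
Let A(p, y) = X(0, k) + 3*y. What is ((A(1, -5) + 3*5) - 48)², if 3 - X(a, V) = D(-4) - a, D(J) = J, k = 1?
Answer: 1681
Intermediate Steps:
X(a, V) = 7 + a (X(a, V) = 3 - (-4 - a) = 3 + (4 + a) = 7 + a)
A(p, y) = 7 + 3*y (A(p, y) = (7 + 0) + 3*y = 7 + 3*y)
((A(1, -5) + 3*5) - 48)² = (((7 + 3*(-5)) + 3*5) - 48)² = (((7 - 15) + 15) - 48)² = ((-8 + 15) - 48)² = (7 - 48)² = (-41)² = 1681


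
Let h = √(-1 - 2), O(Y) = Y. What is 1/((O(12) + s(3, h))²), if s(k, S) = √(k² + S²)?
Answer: (12 + √6)⁻² ≈ 0.0047896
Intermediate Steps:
h = I*√3 (h = √(-3) = I*√3 ≈ 1.732*I)
s(k, S) = √(S² + k²)
1/((O(12) + s(3, h))²) = 1/((12 + √((I*√3)² + 3²))²) = 1/((12 + √(-3 + 9))²) = 1/((12 + √6)²) = (12 + √6)⁻²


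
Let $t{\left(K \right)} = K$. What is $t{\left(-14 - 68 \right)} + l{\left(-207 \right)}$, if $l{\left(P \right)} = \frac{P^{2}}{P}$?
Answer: $-289$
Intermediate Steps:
$l{\left(P \right)} = P$
$t{\left(-14 - 68 \right)} + l{\left(-207 \right)} = \left(-14 - 68\right) - 207 = -82 - 207 = -289$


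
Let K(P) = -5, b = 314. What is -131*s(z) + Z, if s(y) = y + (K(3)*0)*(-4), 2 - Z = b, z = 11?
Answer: -1753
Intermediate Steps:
Z = -312 (Z = 2 - 1*314 = 2 - 314 = -312)
s(y) = y (s(y) = y - 5*0*(-4) = y + 0*(-4) = y + 0 = y)
-131*s(z) + Z = -131*11 - 312 = -1441 - 312 = -1753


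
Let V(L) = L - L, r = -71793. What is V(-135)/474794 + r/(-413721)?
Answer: 2659/15323 ≈ 0.17353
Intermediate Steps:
V(L) = 0
V(-135)/474794 + r/(-413721) = 0/474794 - 71793/(-413721) = 0*(1/474794) - 71793*(-1/413721) = 0 + 2659/15323 = 2659/15323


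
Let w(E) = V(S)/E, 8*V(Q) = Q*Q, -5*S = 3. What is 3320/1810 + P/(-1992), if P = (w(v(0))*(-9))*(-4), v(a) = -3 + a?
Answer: 11024029/6009200 ≈ 1.8345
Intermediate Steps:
S = -⅗ (S = -⅕*3 = -⅗ ≈ -0.60000)
V(Q) = Q²/8 (V(Q) = (Q*Q)/8 = Q²/8)
w(E) = 9/(200*E) (w(E) = ((-⅗)²/8)/E = ((⅛)*(9/25))/E = 9/(200*E))
P = -27/50 (P = ((9/(200*(-3 + 0)))*(-9))*(-4) = (((9/200)/(-3))*(-9))*(-4) = (((9/200)*(-⅓))*(-9))*(-4) = -3/200*(-9)*(-4) = (27/200)*(-4) = -27/50 ≈ -0.54000)
3320/1810 + P/(-1992) = 3320/1810 - 27/50/(-1992) = 3320*(1/1810) - 27/50*(-1/1992) = 332/181 + 9/33200 = 11024029/6009200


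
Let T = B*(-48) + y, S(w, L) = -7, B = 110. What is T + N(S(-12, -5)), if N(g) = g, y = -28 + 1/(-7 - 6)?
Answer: -69096/13 ≈ -5315.1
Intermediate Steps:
y = -365/13 (y = -28 + 1/(-13) = -28 - 1/13 = -365/13 ≈ -28.077)
T = -69005/13 (T = 110*(-48) - 365/13 = -5280 - 365/13 = -69005/13 ≈ -5308.1)
T + N(S(-12, -5)) = -69005/13 - 7 = -69096/13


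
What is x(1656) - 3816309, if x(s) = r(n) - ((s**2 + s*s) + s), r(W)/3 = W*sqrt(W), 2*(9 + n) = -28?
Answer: -9302637 - 69*I*sqrt(23) ≈ -9.3026e+6 - 330.91*I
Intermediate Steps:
n = -23 (n = -9 + (1/2)*(-28) = -9 - 14 = -23)
r(W) = 3*W**(3/2) (r(W) = 3*(W*sqrt(W)) = 3*W**(3/2))
x(s) = -s - 2*s**2 - 69*I*sqrt(23) (x(s) = 3*(-23)**(3/2) - ((s**2 + s*s) + s) = 3*(-23*I*sqrt(23)) - ((s**2 + s**2) + s) = -69*I*sqrt(23) - (2*s**2 + s) = -69*I*sqrt(23) - (s + 2*s**2) = -69*I*sqrt(23) + (-s - 2*s**2) = -s - 2*s**2 - 69*I*sqrt(23))
x(1656) - 3816309 = (-1*1656 - 2*1656**2 - 69*I*sqrt(23)) - 3816309 = (-1656 - 2*2742336 - 69*I*sqrt(23)) - 3816309 = (-1656 - 5484672 - 69*I*sqrt(23)) - 3816309 = (-5486328 - 69*I*sqrt(23)) - 3816309 = -9302637 - 69*I*sqrt(23)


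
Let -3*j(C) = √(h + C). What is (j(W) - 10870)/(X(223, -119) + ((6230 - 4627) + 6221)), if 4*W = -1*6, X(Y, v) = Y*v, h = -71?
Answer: 10870/18713 + I*√290/112278 ≈ 0.58088 + 0.00015167*I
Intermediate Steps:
W = -3/2 (W = (-1*6)/4 = (¼)*(-6) = -3/2 ≈ -1.5000)
j(C) = -√(-71 + C)/3
(j(W) - 10870)/(X(223, -119) + ((6230 - 4627) + 6221)) = (-√(-71 - 3/2)/3 - 10870)/(223*(-119) + ((6230 - 4627) + 6221)) = (-I*√290/6 - 10870)/(-26537 + (1603 + 6221)) = (-I*√290/6 - 10870)/(-26537 + 7824) = (-I*√290/6 - 10870)/(-18713) = (-10870 - I*√290/6)*(-1/18713) = 10870/18713 + I*√290/112278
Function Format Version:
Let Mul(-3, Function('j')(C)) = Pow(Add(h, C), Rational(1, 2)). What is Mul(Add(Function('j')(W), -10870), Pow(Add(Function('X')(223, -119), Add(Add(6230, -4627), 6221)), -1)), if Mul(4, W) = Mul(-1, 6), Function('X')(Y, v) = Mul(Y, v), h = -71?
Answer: Add(Rational(10870, 18713), Mul(Rational(1, 112278), I, Pow(290, Rational(1, 2)))) ≈ Add(0.58088, Mul(0.00015167, I))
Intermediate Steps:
W = Rational(-3, 2) (W = Mul(Rational(1, 4), Mul(-1, 6)) = Mul(Rational(1, 4), -6) = Rational(-3, 2) ≈ -1.5000)
Function('j')(C) = Mul(Rational(-1, 3), Pow(Add(-71, C), Rational(1, 2)))
Mul(Add(Function('j')(W), -10870), Pow(Add(Function('X')(223, -119), Add(Add(6230, -4627), 6221)), -1)) = Mul(Add(Mul(Rational(-1, 3), Pow(Add(-71, Rational(-3, 2)), Rational(1, 2))), -10870), Pow(Add(Mul(223, -119), Add(Add(6230, -4627), 6221)), -1)) = Mul(Add(Mul(Rational(-1, 3), Pow(Rational(-145, 2), Rational(1, 2))), -10870), Pow(Add(-26537, Add(1603, 6221)), -1)) = Mul(Add(Mul(Rational(-1, 3), Mul(Rational(1, 2), I, Pow(290, Rational(1, 2)))), -10870), Pow(Add(-26537, 7824), -1)) = Mul(Add(Mul(Rational(-1, 6), I, Pow(290, Rational(1, 2))), -10870), Pow(-18713, -1)) = Mul(Add(-10870, Mul(Rational(-1, 6), I, Pow(290, Rational(1, 2)))), Rational(-1, 18713)) = Add(Rational(10870, 18713), Mul(Rational(1, 112278), I, Pow(290, Rational(1, 2))))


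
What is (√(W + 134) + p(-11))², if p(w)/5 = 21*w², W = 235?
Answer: 161417394 + 76230*√41 ≈ 1.6191e+8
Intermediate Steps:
p(w) = 105*w² (p(w) = 5*(21*w²) = 105*w²)
(√(W + 134) + p(-11))² = (√(235 + 134) + 105*(-11)²)² = (√369 + 105*121)² = (3*√41 + 12705)² = (12705 + 3*√41)²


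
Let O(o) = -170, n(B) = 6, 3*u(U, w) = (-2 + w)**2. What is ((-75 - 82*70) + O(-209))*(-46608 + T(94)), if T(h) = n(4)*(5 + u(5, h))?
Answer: 177455250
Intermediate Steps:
u(U, w) = (-2 + w)**2/3
T(h) = 30 + 2*(-2 + h)**2 (T(h) = 6*(5 + (-2 + h)**2/3) = 30 + 2*(-2 + h)**2)
((-75 - 82*70) + O(-209))*(-46608 + T(94)) = ((-75 - 82*70) - 170)*(-46608 + (30 + 2*(-2 + 94)**2)) = ((-75 - 5740) - 170)*(-46608 + (30 + 2*92**2)) = (-5815 - 170)*(-46608 + (30 + 2*8464)) = -5985*(-46608 + (30 + 16928)) = -5985*(-46608 + 16958) = -5985*(-29650) = 177455250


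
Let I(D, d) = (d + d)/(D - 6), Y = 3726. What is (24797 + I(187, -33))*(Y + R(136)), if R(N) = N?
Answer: 17333393642/181 ≈ 9.5765e+7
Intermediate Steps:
I(D, d) = 2*d/(-6 + D) (I(D, d) = (2*d)/(-6 + D) = 2*d/(-6 + D))
(24797 + I(187, -33))*(Y + R(136)) = (24797 + 2*(-33)/(-6 + 187))*(3726 + 136) = (24797 + 2*(-33)/181)*3862 = (24797 + 2*(-33)*(1/181))*3862 = (24797 - 66/181)*3862 = (4488191/181)*3862 = 17333393642/181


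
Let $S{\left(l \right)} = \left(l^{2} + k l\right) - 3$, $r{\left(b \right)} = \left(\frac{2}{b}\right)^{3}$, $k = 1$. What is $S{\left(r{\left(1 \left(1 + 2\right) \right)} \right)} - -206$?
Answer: $\frac{148267}{729} \approx 203.38$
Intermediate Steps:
$r{\left(b \right)} = \frac{8}{b^{3}}$
$S{\left(l \right)} = -3 + l + l^{2}$ ($S{\left(l \right)} = \left(l^{2} + 1 l\right) - 3 = \left(l^{2} + l\right) - 3 = \left(l + l^{2}\right) - 3 = -3 + l + l^{2}$)
$S{\left(r{\left(1 \left(1 + 2\right) \right)} \right)} - -206 = \left(-3 + \frac{8}{\left(1 + 2\right)^{3}} + \left(\frac{8}{\left(1 + 2\right)^{3}}\right)^{2}\right) - -206 = \left(-3 + \frac{8}{27} + \left(\frac{8}{27}\right)^{2}\right) + 206 = \left(-3 + \frac{8}{27} + \frac{64}{729}\right) + 206 = - \frac{1907}{729} + 206 = \frac{148267}{729}$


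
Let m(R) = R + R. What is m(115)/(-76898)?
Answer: -115/38449 ≈ -0.0029910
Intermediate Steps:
m(R) = 2*R
m(115)/(-76898) = (2*115)/(-76898) = 230*(-1/76898) = -115/38449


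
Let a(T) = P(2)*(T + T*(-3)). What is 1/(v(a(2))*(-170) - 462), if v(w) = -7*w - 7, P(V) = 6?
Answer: -1/27832 ≈ -3.5930e-5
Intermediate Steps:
a(T) = -12*T (a(T) = 6*(T + T*(-3)) = 6*(T - 3*T) = 6*(-2*T) = -12*T)
v(w) = -7 - 7*w
1/(v(a(2))*(-170) - 462) = 1/((-7 - (-84)*2)*(-170) - 462) = 1/((-7 - 7*(-24))*(-170) - 462) = 1/((-7 + 168)*(-170) - 462) = 1/(161*(-170) - 462) = 1/(-27370 - 462) = 1/(-27832) = -1/27832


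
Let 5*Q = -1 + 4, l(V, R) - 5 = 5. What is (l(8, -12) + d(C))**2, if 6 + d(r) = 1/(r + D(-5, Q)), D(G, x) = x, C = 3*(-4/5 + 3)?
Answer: 22201/1296 ≈ 17.130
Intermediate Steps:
l(V, R) = 10 (l(V, R) = 5 + 5 = 10)
Q = 3/5 (Q = (-1 + 4)/5 = (1/5)*3 = 3/5 ≈ 0.60000)
C = 33/5 (C = 3*(-4*1/5 + 3) = 3*(-4/5 + 3) = 3*(11/5) = 33/5 ≈ 6.6000)
d(r) = -6 + 1/(3/5 + r) (d(r) = -6 + 1/(r + 3/5) = -6 + 1/(3/5 + r))
(l(8, -12) + d(C))**2 = (10 + (-13 - 30*33/5)/(3 + 5*(33/5)))**2 = (10 + (-13 - 198)/(3 + 33))**2 = (10 - 211/36)**2 = (149/36)**2 = 22201/1296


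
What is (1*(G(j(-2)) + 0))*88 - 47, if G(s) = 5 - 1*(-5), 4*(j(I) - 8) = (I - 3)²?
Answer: 833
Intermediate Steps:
j(I) = 8 + (-3 + I)²/4 (j(I) = 8 + (I - 3)²/4 = 8 + (-3 + I)²/4)
G(s) = 10 (G(s) = 5 + 5 = 10)
(1*(G(j(-2)) + 0))*88 - 47 = (1*(10 + 0))*88 - 47 = (1*10)*88 - 47 = 10*88 - 47 = 880 - 47 = 833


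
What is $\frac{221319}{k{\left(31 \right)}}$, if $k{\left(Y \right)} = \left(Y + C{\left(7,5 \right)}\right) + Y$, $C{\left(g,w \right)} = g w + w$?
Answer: $\frac{73773}{34} \approx 2169.8$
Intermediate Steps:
$C{\left(g,w \right)} = w + g w$
$k{\left(Y \right)} = 40 + 2 Y$ ($k{\left(Y \right)} = \left(Y + 5 \left(1 + 7\right)\right) + Y = \left(Y + 5 \cdot 8\right) + Y = \left(Y + 40\right) + Y = \left(40 + Y\right) + Y = 40 + 2 Y$)
$\frac{221319}{k{\left(31 \right)}} = \frac{221319}{40 + 2 \cdot 31} = \frac{221319}{40 + 62} = \frac{221319}{102} = 221319 \cdot \frac{1}{102} = \frac{73773}{34}$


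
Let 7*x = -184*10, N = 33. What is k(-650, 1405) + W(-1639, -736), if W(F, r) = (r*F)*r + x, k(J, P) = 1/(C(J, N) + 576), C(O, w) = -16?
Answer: -497190403839/560 ≈ -8.8784e+8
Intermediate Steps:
x = -1840/7 (x = (-184*10)/7 = (⅐)*(-1840) = -1840/7 ≈ -262.86)
k(J, P) = 1/560 (k(J, P) = 1/(-16 + 576) = 1/560)
W(F, r) = -1840/7 + F*r² (W(F, r) = (r*F)*r - 1840/7 = (F*r)*r - 1840/7 = F*r² - 1840/7 = -1840/7 + F*r²)
k(-650, 1405) + W(-1639, -736) = 1/560 + (-1840/7 - 1639*(-736)²) = 1/560 + (-1840/7 - 1639*541696) = 1/560 + (-1840/7 - 887839744) = 1/560 - 6214880048/7 = -497190403839/560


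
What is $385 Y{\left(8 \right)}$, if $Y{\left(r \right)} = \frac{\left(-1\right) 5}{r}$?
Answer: $- \frac{1925}{8} \approx -240.63$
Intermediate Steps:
$Y{\left(r \right)} = - \frac{5}{r}$
$385 Y{\left(8 \right)} = 385 \left(- \frac{5}{8}\right) = - \frac{1925}{8}$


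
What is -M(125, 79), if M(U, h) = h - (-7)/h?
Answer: -6248/79 ≈ -79.089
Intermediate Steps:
M(U, h) = h + 7/h
-M(125, 79) = -(79 + 7/79) = -1*6248/79 = -6248/79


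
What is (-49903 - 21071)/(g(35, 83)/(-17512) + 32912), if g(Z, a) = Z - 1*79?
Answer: -28247652/13098977 ≈ -2.1565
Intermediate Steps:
g(Z, a) = -79 + Z (g(Z, a) = Z - 79 = -79 + Z)
(-49903 - 21071)/(g(35, 83)/(-17512) + 32912) = (-49903 - 21071)/((-79 + 35)/(-17512) + 32912) = -70974/(-44*(-1/17512) + 32912) = -70974/(1/398 + 32912) = -70974/13098977/398 = -70974*398/13098977 = -28247652/13098977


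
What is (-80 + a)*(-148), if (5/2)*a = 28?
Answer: 50912/5 ≈ 10182.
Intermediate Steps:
a = 56/5 (a = (⅖)*28 = 56/5 ≈ 11.200)
(-80 + a)*(-148) = (-80 + 56/5)*(-148) = -344/5*(-148) = 50912/5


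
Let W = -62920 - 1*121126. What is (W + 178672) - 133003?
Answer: -138377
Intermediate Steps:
W = -184046 (W = -62920 - 121126 = -184046)
(W + 178672) - 133003 = (-184046 + 178672) - 133003 = -5374 - 133003 = -138377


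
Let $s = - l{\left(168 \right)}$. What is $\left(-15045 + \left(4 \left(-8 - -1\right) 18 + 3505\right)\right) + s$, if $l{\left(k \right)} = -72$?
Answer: $-11972$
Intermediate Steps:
$s = 72$ ($s = \left(-1\right) \left(-72\right) = 72$)
$\left(-15045 + \left(4 \left(-8 - -1\right) 18 + 3505\right)\right) + s = \left(-15045 + \left(4 \left(-8 - -1\right) 18 + 3505\right)\right) + 72 = \left(-15045 + \left(4 \left(-8 + 1\right) 18 + 3505\right)\right) + 72 = \left(-15045 + \left(4 \left(-7\right) 18 + 3505\right)\right) + 72 = \left(-15045 + \left(\left(-28\right) 18 + 3505\right)\right) + 72 = \left(-15045 + \left(-504 + 3505\right)\right) + 72 = \left(-15045 + 3001\right) + 72 = -12044 + 72 = -11972$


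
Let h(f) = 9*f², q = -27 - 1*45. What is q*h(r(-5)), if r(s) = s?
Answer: -16200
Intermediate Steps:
q = -72 (q = -27 - 45 = -72)
q*h(r(-5)) = -648*(-5)² = -648*25 = -72*225 = -16200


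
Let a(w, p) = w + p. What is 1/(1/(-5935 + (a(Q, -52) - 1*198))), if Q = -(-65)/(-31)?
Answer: -191800/31 ≈ -6187.1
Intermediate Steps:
Q = -65/31 (Q = -(-65)*(-1)/31 = -1*65/31 = -65/31 ≈ -2.0968)
a(w, p) = p + w
1/(1/(-5935 + (a(Q, -52) - 1*198))) = 1/(1/(-5935 + ((-52 - 65/31) - 1*198))) = 1/(1/(-5935 + (-1677/31 - 198))) = 1/(1/(-5935 - 7815/31)) = 1/(1/(-191800/31)) = 1/(-31/191800) = -191800/31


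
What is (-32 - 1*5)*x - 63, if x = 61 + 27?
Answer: -3319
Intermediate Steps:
x = 88
(-32 - 1*5)*x - 63 = (-32 - 1*5)*88 - 63 = (-32 - 5)*88 - 63 = -37*88 - 63 = -3256 - 63 = -3319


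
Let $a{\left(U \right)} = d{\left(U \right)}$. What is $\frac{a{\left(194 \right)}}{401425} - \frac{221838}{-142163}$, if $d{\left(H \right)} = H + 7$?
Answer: $\frac{89079893913}{57067782275} \approx 1.5609$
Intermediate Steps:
$d{\left(H \right)} = 7 + H$
$a{\left(U \right)} = 7 + U$
$\frac{a{\left(194 \right)}}{401425} - \frac{221838}{-142163} = \frac{7 + 194}{401425} - \frac{221838}{-142163} = 201 \cdot \frac{1}{401425} - - \frac{221838}{142163} = \frac{201}{401425} + \frac{221838}{142163} = \frac{89079893913}{57067782275}$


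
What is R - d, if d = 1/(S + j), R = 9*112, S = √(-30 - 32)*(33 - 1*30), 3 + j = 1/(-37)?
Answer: 391330856/388223 + 4107*I*√62/776446 ≈ 1008.0 + 0.041649*I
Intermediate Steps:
j = -112/37 (j = -3 + 1/(-37) = -3 - 1/37 = -112/37 ≈ -3.0270)
S = 3*I*√62 (S = √(-62)*(33 - 30) = (I*√62)*3 = 3*I*√62 ≈ 23.622*I)
R = 1008
d = 1/(-112/37 + 3*I*√62) (d = 1/(3*I*√62 - 112/37) = 1/(-112/37 + 3*I*√62) ≈ -0.0053371 - 0.041649*I)
R - d = 1008 - (-2072/388223 - 4107*I*√62/776446) = 1008 + (2072/388223 + 4107*I*√62/776446) = 391330856/388223 + 4107*I*√62/776446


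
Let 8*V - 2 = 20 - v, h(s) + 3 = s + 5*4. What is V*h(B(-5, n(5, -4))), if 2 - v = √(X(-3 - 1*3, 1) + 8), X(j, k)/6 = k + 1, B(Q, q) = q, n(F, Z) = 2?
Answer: 95/2 + 19*√5/4 ≈ 58.121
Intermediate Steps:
X(j, k) = 6 + 6*k (X(j, k) = 6*(k + 1) = 6*(1 + k) = 6 + 6*k)
v = 2 - 2*√5 (v = 2 - √((6 + 6*1) + 8) = 2 - √((6 + 6) + 8) = 2 - √(12 + 8) = 2 - √20 = 2 - 2*√5 ≈ -2.4721)
h(s) = 17 + s (h(s) = -3 + (s + 5*4) = -3 + (s + 20) = -3 + (20 + s) = 17 + s)
V = 5/2 + √5/4 (V = ¼ + (20 - (2 - 2*√5))/8 = ¼ + (20 + (-2 + 2*√5))/8 = ¼ + (18 + 2*√5)/8 = ¼ + (9/4 + √5/4) = 5/2 + √5/4 ≈ 3.0590)
V*h(B(-5, n(5, -4))) = (5/2 + √5/4)*(17 + 2) = (5/2 + √5/4)*19 = 95/2 + 19*√5/4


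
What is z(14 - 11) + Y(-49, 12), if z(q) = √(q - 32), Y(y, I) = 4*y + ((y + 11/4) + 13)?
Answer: -917/4 + I*√29 ≈ -229.25 + 5.3852*I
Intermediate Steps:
Y(y, I) = 63/4 + 5*y (Y(y, I) = 4*y + ((y + 11*(¼)) + 13) = 4*y + ((y + 11/4) + 13) = 4*y + ((11/4 + y) + 13) = 4*y + (63/4 + y) = 63/4 + 5*y)
z(q) = √(-32 + q)
z(14 - 11) + Y(-49, 12) = √(-32 + (14 - 11)) + (63/4 + 5*(-49)) = √(-32 + 3) + (63/4 - 245) = √(-29) - 917/4 = I*√29 - 917/4 = -917/4 + I*√29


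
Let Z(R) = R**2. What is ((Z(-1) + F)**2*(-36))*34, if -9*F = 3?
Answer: -544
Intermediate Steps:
F = -1/3 (F = -1/9*3 = -1/3 ≈ -0.33333)
((Z(-1) + F)**2*(-36))*34 = (((-1)**2 - 1/3)**2*(-36))*34 = ((1 - 1/3)**2*(-36))*34 = ((2/3)**2*(-36))*34 = ((4/9)*(-36))*34 = -16*34 = -544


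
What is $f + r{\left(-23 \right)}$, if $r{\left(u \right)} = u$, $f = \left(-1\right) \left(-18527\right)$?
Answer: $18504$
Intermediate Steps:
$f = 18527$
$f + r{\left(-23 \right)} = 18527 - 23 = 18504$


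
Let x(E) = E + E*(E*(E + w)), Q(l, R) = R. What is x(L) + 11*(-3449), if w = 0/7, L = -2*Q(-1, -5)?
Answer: -36929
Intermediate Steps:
L = 10 (L = -2*(-5) = 10)
w = 0 (w = 0*(1/7) = 0)
x(E) = E + E**3 (x(E) = E + E*(E*(E + 0)) = E + E*(E*E) = E + E*E**2 = E + E**3)
x(L) + 11*(-3449) = (10 + 10**3) + 11*(-3449) = (10 + 1000) - 37939 = 1010 - 37939 = -36929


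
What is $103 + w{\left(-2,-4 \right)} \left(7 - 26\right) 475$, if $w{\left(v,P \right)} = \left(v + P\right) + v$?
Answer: $72303$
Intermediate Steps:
$w{\left(v,P \right)} = P + 2 v$ ($w{\left(v,P \right)} = \left(P + v\right) + v = P + 2 v$)
$103 + w{\left(-2,-4 \right)} \left(7 - 26\right) 475 = 103 + \left(-4 + 2 \left(-2\right)\right) \left(7 - 26\right) 475 = 103 + \left(-4 - 4\right) \left(7 - 26\right) 475 = 103 + - 8 \left(7 - 26\right) 475 = 103 + \left(-8\right) \left(-19\right) 475 = 103 + 152 \cdot 475 = 103 + 72200 = 72303$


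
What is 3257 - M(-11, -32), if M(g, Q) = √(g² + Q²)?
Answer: 3257 - √1145 ≈ 3223.2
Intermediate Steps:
M(g, Q) = √(Q² + g²)
3257 - M(-11, -32) = 3257 - √((-32)² + (-11)²) = 3257 - √(1024 + 121) = 3257 - √1145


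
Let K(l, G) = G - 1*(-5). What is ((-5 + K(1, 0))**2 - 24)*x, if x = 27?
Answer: -648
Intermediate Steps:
K(l, G) = 5 + G (K(l, G) = G + 5 = 5 + G)
((-5 + K(1, 0))**2 - 24)*x = ((-5 + (5 + 0))**2 - 24)*27 = ((-5 + 5)**2 - 24)*27 = (0**2 - 24)*27 = (0 - 24)*27 = -24*27 = -648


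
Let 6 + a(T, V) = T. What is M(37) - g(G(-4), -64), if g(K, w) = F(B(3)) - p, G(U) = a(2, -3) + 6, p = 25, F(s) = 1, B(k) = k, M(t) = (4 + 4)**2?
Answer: 88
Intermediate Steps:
a(T, V) = -6 + T
M(t) = 64 (M(t) = 8**2 = 64)
G(U) = 2 (G(U) = (-6 + 2) + 6 = -4 + 6 = 2)
g(K, w) = -24 (g(K, w) = 1 - 1*25 = 1 - 25 = -24)
M(37) - g(G(-4), -64) = 64 - 1*(-24) = 64 + 24 = 88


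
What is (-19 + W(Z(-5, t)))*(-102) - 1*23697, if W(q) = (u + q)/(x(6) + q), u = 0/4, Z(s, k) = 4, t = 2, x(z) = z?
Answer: -108999/5 ≈ -21800.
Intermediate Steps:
u = 0 (u = 0*(¼) = 0)
W(q) = q/(6 + q) (W(q) = (0 + q)/(6 + q) = q/(6 + q))
(-19 + W(Z(-5, t)))*(-102) - 1*23697 = (-19 + 4/(6 + 4))*(-102) - 1*23697 = (-19 + 4/10)*(-102) - 23697 = (-19 + 4*(⅒))*(-102) - 23697 = (-19 + ⅖)*(-102) - 23697 = -93/5*(-102) - 23697 = 9486/5 - 23697 = -108999/5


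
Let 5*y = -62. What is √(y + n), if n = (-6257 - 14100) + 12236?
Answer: I*√203335/5 ≈ 90.185*I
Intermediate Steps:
y = -62/5 (y = (⅕)*(-62) = -62/5 ≈ -12.400)
n = -8121 (n = -20357 + 12236 = -8121)
√(y + n) = √(-62/5 - 8121) = √(-40667/5) = I*√203335/5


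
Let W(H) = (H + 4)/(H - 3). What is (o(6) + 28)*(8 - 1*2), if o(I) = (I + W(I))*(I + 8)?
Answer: 952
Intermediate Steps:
W(H) = (4 + H)/(-3 + H)
o(I) = (8 + I)*(I + (4 + I)/(-3 + I)) (o(I) = (I + (4 + I)/(-3 + I))*(I + 8) = (I + (4 + I)/(-3 + I))*(8 + I) = (8 + I)*(I + (4 + I)/(-3 + I)))
(o(6) + 28)*(8 - 1*2) = ((32 + 6**3 - 12*6 + 6*6**2)/(-3 + 6) + 28)*(8 - 1*2) = ((32 + 216 - 72 + 6*36)/3 + 28)*(8 - 2) = ((32 + 216 - 72 + 216)/3 + 28)*6 = ((1/3)*392 + 28)*6 = (392/3 + 28)*6 = (476/3)*6 = 952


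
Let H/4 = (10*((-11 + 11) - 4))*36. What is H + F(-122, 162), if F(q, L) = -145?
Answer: -5905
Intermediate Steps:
H = -5760 (H = 4*((10*((-11 + 11) - 4))*36) = 4*((10*(0 - 4))*36) = 4*((10*(-4))*36) = 4*(-40*36) = 4*(-1440) = -5760)
H + F(-122, 162) = -5760 - 145 = -5905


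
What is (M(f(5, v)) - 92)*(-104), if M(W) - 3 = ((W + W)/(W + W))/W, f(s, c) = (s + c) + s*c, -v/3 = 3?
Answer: 453648/49 ≈ 9258.1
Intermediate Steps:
v = -9 (v = -3*3 = -9)
f(s, c) = c + s + c*s (f(s, c) = (c + s) + c*s = c + s + c*s)
M(W) = 3 + 1/W (M(W) = 3 + ((W + W)/(W + W))/W = 3 + ((2*W)/((2*W)))/W = 3 + ((2*W)*(1/(2*W)))/W = 3 + 1/W)
(M(f(5, v)) - 92)*(-104) = ((3 + 1/(-9 + 5 - 9*5)) - 92)*(-104) = ((3 + 1/(-9 + 5 - 45)) - 92)*(-104) = ((3 + 1/(-49)) - 92)*(-104) = ((3 - 1/49) - 92)*(-104) = (146/49 - 92)*(-104) = -4362/49*(-104) = 453648/49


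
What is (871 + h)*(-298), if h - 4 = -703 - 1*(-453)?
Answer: -186250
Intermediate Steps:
h = -246 (h = 4 + (-703 - 1*(-453)) = 4 + (-703 + 453) = 4 - 250 = -246)
(871 + h)*(-298) = (871 - 246)*(-298) = 625*(-298) = -186250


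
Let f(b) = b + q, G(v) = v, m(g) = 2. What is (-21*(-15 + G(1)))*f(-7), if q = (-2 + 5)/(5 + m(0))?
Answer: -1932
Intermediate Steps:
q = 3/7 (q = (-2 + 5)/(5 + 2) = 3/7 ≈ 0.42857)
f(b) = 3/7 + b (f(b) = b + 3/7 = 3/7 + b)
(-21*(-15 + G(1)))*f(-7) = (-21*(-15 + 1))*(3/7 - 7) = -21*(-14)*(-46/7) = 294*(-46/7) = -1932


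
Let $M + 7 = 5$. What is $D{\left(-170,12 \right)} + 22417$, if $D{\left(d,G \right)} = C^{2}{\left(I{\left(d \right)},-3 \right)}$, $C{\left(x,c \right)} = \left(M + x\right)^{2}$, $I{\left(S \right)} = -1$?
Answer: $22498$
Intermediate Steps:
$M = -2$ ($M = -7 + 5 = -2$)
$C{\left(x,c \right)} = \left(-2 + x\right)^{2}$
$D{\left(d,G \right)} = 81$ ($D{\left(d,G \right)} = \left(\left(-2 - 1\right)^{2}\right)^{2} = \left(\left(-3\right)^{2}\right)^{2} = 9^{2} = 81$)
$D{\left(-170,12 \right)} + 22417 = 81 + 22417 = 22498$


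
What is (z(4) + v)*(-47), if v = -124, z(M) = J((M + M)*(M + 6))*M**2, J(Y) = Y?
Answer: -54332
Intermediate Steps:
z(M) = 2*M**3*(6 + M) (z(M) = ((M + M)*(M + 6))*M**2 = ((2*M)*(6 + M))*M**2 = (2*M*(6 + M))*M**2 = 2*M**3*(6 + M))
(z(4) + v)*(-47) = (2*4**3*(6 + 4) - 124)*(-47) = (2*64*10 - 124)*(-47) = (1280 - 124)*(-47) = 1156*(-47) = -54332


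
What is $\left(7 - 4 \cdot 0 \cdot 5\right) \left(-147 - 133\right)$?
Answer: $-1960$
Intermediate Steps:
$\left(7 - 4 \cdot 0 \cdot 5\right) \left(-147 - 133\right) = \left(7 - 0 \cdot 5\right) \left(-280\right) = \left(7 - 0\right) \left(-280\right) = \left(7 + 0\right) \left(-280\right) = 7 \left(-280\right) = -1960$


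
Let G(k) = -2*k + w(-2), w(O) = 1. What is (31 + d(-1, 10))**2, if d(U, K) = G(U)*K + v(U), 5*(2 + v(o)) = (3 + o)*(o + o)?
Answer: 84681/25 ≈ 3387.2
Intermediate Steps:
v(o) = -2 + 2*o*(3 + o)/5 (v(o) = -2 + ((3 + o)*(o + o))/5 = -2 + ((3 + o)*(2*o))/5 = -2 + (2*o*(3 + o))/5 = -2 + 2*o*(3 + o)/5)
G(k) = 1 - 2*k (G(k) = -2*k + 1 = 1 - 2*k)
d(U, K) = -2 + 2*U**2/5 + 6*U/5 + K*(1 - 2*U) (d(U, K) = (1 - 2*U)*K + (-2 + 2*U**2/5 + 6*U/5) = K*(1 - 2*U) + (-2 + 2*U**2/5 + 6*U/5) = -2 + 2*U**2/5 + 6*U/5 + K*(1 - 2*U))
(31 + d(-1, 10))**2 = (31 + (-2 + (2/5)*(-1)**2 + (6/5)*(-1) - 1*10*(-1 + 2*(-1))))**2 = (31 + (-2 + (2/5)*1 - 6/5 - 1*10*(-1 - 2)))**2 = (31 + (-2 + 2/5 - 6/5 - 1*10*(-3)))**2 = (31 + (-2 + 2/5 - 6/5 + 30))**2 = (31 + 136/5)**2 = (291/5)**2 = 84681/25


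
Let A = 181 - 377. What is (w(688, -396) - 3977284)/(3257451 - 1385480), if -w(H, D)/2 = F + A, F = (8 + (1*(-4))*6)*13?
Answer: -3976476/1871971 ≈ -2.1242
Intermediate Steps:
A = -196
F = -208 (F = (8 - 4*6)*13 = (8 - 24)*13 = -16*13 = -208)
w(H, D) = 808 (w(H, D) = -2*(-208 - 196) = -2*(-404) = 808)
(w(688, -396) - 3977284)/(3257451 - 1385480) = (808 - 3977284)/(3257451 - 1385480) = -3976476/1871971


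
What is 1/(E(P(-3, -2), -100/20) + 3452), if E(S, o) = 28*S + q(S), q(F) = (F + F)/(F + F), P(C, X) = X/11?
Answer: 11/37927 ≈ 0.00029003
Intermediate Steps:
P(C, X) = X/11 (P(C, X) = X*(1/11) = X/11)
q(F) = 1 (q(F) = (2*F)/((2*F)) = (2*F)*(1/(2*F)) = 1)
E(S, o) = 1 + 28*S (E(S, o) = 28*S + 1 = 1 + 28*S)
1/(E(P(-3, -2), -100/20) + 3452) = 1/((1 + 28*((1/11)*(-2))) + 3452) = 1/((1 + 28*(-2/11)) + 3452) = 1/((1 - 56/11) + 3452) = 1/(-45/11 + 3452) = 1/(37927/11) = 11/37927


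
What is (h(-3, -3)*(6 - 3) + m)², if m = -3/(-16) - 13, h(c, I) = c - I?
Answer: 42025/256 ≈ 164.16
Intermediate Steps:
m = -205/16 (m = -3*(-1/16) - 13 = 3/16 - 13 = -205/16 ≈ -12.813)
(h(-3, -3)*(6 - 3) + m)² = ((-3 - 1*(-3))*(6 - 3) - 205/16)² = ((-3 + 3)*3 - 205/16)² = (0*3 - 205/16)² = (0 - 205/16)² = (-205/16)² = 42025/256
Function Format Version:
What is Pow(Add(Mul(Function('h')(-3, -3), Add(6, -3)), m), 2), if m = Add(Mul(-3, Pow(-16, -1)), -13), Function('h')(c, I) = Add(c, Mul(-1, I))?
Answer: Rational(42025, 256) ≈ 164.16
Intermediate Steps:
m = Rational(-205, 16) (m = Add(Mul(-3, Rational(-1, 16)), -13) = Add(Rational(3, 16), -13) = Rational(-205, 16) ≈ -12.813)
Pow(Add(Mul(Function('h')(-3, -3), Add(6, -3)), m), 2) = Pow(Add(Mul(Add(-3, Mul(-1, -3)), Add(6, -3)), Rational(-205, 16)), 2) = Pow(Add(Mul(Add(-3, 3), 3), Rational(-205, 16)), 2) = Pow(Add(Mul(0, 3), Rational(-205, 16)), 2) = Pow(Add(0, Rational(-205, 16)), 2) = Pow(Rational(-205, 16), 2) = Rational(42025, 256)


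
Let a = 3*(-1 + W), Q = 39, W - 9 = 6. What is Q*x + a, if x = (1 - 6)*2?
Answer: -348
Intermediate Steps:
W = 15 (W = 9 + 6 = 15)
x = -10 (x = -5*2 = -10)
a = 42 (a = 3*(-1 + 15) = 3*14 = 42)
Q*x + a = 39*(-10) + 42 = -390 + 42 = -348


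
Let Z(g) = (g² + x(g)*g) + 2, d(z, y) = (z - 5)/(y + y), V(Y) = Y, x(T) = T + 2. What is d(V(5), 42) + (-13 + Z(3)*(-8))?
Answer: -221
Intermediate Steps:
x(T) = 2 + T
d(z, y) = (-5 + z)/(2*y) (d(z, y) = (-5 + z)/((2*y)) = (-5 + z)*(1/(2*y)) = (-5 + z)/(2*y))
Z(g) = 2 + g² + g*(2 + g) (Z(g) = (g² + (2 + g)*g) + 2 = (g² + g*(2 + g)) + 2 = 2 + g² + g*(2 + g))
d(V(5), 42) + (-13 + Z(3)*(-8)) = (½)*(-5 + 5)/42 + (-13 + (2 + 2*3 + 2*3²)*(-8)) = (½)*(1/42)*0 + (-13 + (2 + 6 + 2*9)*(-8)) = 0 + (-13 + (2 + 6 + 18)*(-8)) = 0 + (-13 + 26*(-8)) = 0 + (-13 - 208) = 0 - 221 = -221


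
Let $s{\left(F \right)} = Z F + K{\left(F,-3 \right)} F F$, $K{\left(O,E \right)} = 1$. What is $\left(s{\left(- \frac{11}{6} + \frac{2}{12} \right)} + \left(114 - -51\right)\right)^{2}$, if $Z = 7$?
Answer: $\frac{1974025}{81} \approx 24371.0$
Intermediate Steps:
$s{\left(F \right)} = F^{2} + 7 F$ ($s{\left(F \right)} = 7 F + 1 F F = 7 F + F F = 7 F + F^{2} = F^{2} + 7 F$)
$\left(s{\left(- \frac{11}{6} + \frac{2}{12} \right)} + \left(114 - -51\right)\right)^{2} = \left(\left(- \frac{11}{6} + \frac{2}{12}\right) \left(7 + \left(- \frac{11}{6} + \frac{2}{12}\right)\right) + \left(114 - -51\right)\right)^{2} = \left(\left(\left(-11\right) \frac{1}{6} + 2 \cdot \frac{1}{12}\right) \left(7 + \left(\left(-11\right) \frac{1}{6} + 2 \cdot \frac{1}{12}\right)\right) + \left(114 + 51\right)\right)^{2} = \left(\left(- \frac{11}{6} + \frac{1}{6}\right) \left(7 + \left(- \frac{11}{6} + \frac{1}{6}\right)\right) + 165\right)^{2} = \left(- \frac{5 \left(7 - \frac{5}{3}\right)}{3} + 165\right)^{2} = \left(\left(- \frac{5}{3}\right) \frac{16}{3} + 165\right)^{2} = \left(- \frac{80}{9} + 165\right)^{2} = \left(\frac{1405}{9}\right)^{2} = \frac{1974025}{81}$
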